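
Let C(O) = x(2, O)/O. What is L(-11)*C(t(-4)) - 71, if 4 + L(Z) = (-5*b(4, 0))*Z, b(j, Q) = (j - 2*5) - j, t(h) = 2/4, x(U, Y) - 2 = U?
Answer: -4503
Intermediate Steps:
x(U, Y) = 2 + U
t(h) = ½ (t(h) = 2*(¼) = ½)
C(O) = 4/O (C(O) = (2 + 2)/O = 4/O)
b(j, Q) = -10 (b(j, Q) = (j - 10) - j = (-10 + j) - j = -10)
L(Z) = -4 + 50*Z (L(Z) = -4 + (-5*(-10))*Z = -4 + 50*Z)
L(-11)*C(t(-4)) - 71 = (-4 + 50*(-11))*(4/(½)) - 71 = (-4 - 550)*(4*2) - 71 = -554*8 - 71 = -4432 - 71 = -4503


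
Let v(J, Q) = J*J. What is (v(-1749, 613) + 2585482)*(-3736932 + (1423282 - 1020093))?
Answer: -18817255689869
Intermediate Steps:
v(J, Q) = J²
(v(-1749, 613) + 2585482)*(-3736932 + (1423282 - 1020093)) = ((-1749)² + 2585482)*(-3736932 + (1423282 - 1020093)) = (3059001 + 2585482)*(-3736932 + 403189) = 5644483*(-3333743) = -18817255689869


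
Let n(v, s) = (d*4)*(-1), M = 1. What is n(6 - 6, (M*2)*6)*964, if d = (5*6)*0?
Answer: 0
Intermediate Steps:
d = 0 (d = 30*0 = 0)
n(v, s) = 0 (n(v, s) = (0*4)*(-1) = 0*(-1) = 0)
n(6 - 6, (M*2)*6)*964 = 0*964 = 0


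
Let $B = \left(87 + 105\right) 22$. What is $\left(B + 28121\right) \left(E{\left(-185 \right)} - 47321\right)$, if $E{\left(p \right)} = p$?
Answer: $-1536581570$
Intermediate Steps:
$B = 4224$ ($B = 192 \cdot 22 = 4224$)
$\left(B + 28121\right) \left(E{\left(-185 \right)} - 47321\right) = \left(4224 + 28121\right) \left(-185 - 47321\right) = 32345 \left(-47506\right) = -1536581570$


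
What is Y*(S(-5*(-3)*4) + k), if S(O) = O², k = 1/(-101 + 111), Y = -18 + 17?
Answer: -36001/10 ≈ -3600.1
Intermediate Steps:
Y = -1
k = ⅒ (k = 1/10 = ⅒ ≈ 0.10000)
Y*(S(-5*(-3)*4) + k) = -((-5*(-3)*4)² + ⅒) = -((15*4)² + ⅒) = -(60² + ⅒) = -(3600 + ⅒) = -1*36001/10 = -36001/10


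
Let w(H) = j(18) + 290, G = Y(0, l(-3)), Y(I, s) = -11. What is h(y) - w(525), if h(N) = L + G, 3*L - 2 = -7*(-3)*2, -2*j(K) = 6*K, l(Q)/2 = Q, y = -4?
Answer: -697/3 ≈ -232.33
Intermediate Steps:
l(Q) = 2*Q
j(K) = -3*K
L = 44/3 (L = 2/3 + (-7*(-3)*2)/3 = 2/3 + (21*2)/3 = 2/3 + (1/3)*42 = 2/3 + 14 = 44/3 ≈ 14.667)
G = -11
h(N) = 11/3 (h(N) = 44/3 - 11 = 11/3)
w(H) = 236 (w(H) = -3*18 + 290 = -54 + 290 = 236)
h(y) - w(525) = 11/3 - 1*236 = 11/3 - 236 = -697/3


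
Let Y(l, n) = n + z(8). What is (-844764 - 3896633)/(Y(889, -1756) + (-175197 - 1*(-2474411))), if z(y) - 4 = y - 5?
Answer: -4741397/2297465 ≈ -2.0638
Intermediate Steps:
z(y) = -1 + y (z(y) = 4 + (y - 5) = 4 + (-5 + y) = -1 + y)
Y(l, n) = 7 + n (Y(l, n) = n + (-1 + 8) = n + 7 = 7 + n)
(-844764 - 3896633)/(Y(889, -1756) + (-175197 - 1*(-2474411))) = (-844764 - 3896633)/((7 - 1756) + (-175197 - 1*(-2474411))) = -4741397/(-1749 + (-175197 + 2474411)) = -4741397/(-1749 + 2299214) = -4741397/2297465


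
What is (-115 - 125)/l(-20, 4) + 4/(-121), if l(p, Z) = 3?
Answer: -9684/121 ≈ -80.033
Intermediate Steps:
(-115 - 125)/l(-20, 4) + 4/(-121) = (-115 - 125)/3 + 4/(-121) = -240*⅓ + 4*(-1/121) = -80 - 4/121 = -9684/121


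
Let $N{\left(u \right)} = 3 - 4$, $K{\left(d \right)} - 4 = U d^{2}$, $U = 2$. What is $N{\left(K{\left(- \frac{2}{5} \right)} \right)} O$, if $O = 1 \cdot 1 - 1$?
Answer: $0$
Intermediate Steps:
$K{\left(d \right)} = 4 + 2 d^{2}$
$N{\left(u \right)} = -1$
$O = 0$ ($O = 1 - 1 = 0$)
$N{\left(K{\left(- \frac{2}{5} \right)} \right)} O = \left(-1\right) 0 = 0$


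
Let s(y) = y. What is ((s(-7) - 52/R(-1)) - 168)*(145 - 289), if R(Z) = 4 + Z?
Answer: 27696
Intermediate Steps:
((s(-7) - 52/R(-1)) - 168)*(145 - 289) = ((-7 - 52/(4 - 1)) - 168)*(145 - 289) = ((-7 - 52/3) - 168)*(-144) = (-73/3 - 168)*(-144) = -577/3*(-144) = 27696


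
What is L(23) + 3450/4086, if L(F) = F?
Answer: 16238/681 ≈ 23.844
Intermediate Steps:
L(23) + 3450/4086 = 23 + 3450/4086 = 23 + 3450*(1/4086) = 23 + 575/681 = 16238/681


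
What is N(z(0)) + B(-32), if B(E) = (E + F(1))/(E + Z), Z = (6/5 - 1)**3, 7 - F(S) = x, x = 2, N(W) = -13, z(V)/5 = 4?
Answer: -16204/1333 ≈ -12.156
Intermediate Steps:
z(V) = 20 (z(V) = 5*4 = 20)
F(S) = 5 (F(S) = 7 - 1*2 = 7 - 2 = 5)
Z = 1/125 (Z = (6*(1/5) - 1)**3 = (6/5 - 1)**3 = (1/5)**3 = 1/125 ≈ 0.0080000)
B(E) = (5 + E)/(1/125 + E) (B(E) = (E + 5)/(E + 1/125) = (5 + E)/(1/125 + E))
N(z(0)) + B(-32) = -13 + 125*(5 - 32)/(1 + 125*(-32)) = -13 + 125*(-27)/(1 - 4000) = -13 + 125*(-27)/(-3999) = -13 + 125*(-1/3999)*(-27) = -13 + 1125/1333 = -16204/1333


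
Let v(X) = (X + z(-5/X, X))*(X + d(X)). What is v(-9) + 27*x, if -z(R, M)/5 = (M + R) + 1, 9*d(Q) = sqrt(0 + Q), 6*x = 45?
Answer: -103/2 + 254*I/27 ≈ -51.5 + 9.4074*I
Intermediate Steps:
x = 15/2 (x = (1/6)*45 = 15/2 ≈ 7.5000)
d(Q) = sqrt(Q)/9 (d(Q) = sqrt(0 + Q)/9 = sqrt(Q)/9)
z(R, M) = -5 - 5*M - 5*R (z(R, M) = -5*((M + R) + 1) = -5*(1 + M + R) = -5 - 5*M - 5*R)
v(X) = (X + sqrt(X)/9)*(-5 - 4*X + 25/X) (v(X) = (X + (-5 - 5*X - (-25)/X))*(X + sqrt(X)/9) = (X + (-5 - 5*X + 25/X))*(X + sqrt(X)/9) = (-5 - 4*X + 25/X)*(X + sqrt(X)/9) = (X + sqrt(X)/9)*(-5 - 4*X + 25/X))
v(-9) + 27*x = (25 - 5*(-9) - 4*(-9)**2 - 5*I/3 - (-12)*I + 25/(9*sqrt(-9))) + 27*(15/2) = (25 + 45 - 4*81 - 5*I/3 - (-12)*I + 25*(-I/3)/9) + 405/2 = (25 + 45 - 324 - 5*I/3 + 12*I - 25*I/27) + 405/2 = (-254 + 254*I/27) + 405/2 = -103/2 + 254*I/27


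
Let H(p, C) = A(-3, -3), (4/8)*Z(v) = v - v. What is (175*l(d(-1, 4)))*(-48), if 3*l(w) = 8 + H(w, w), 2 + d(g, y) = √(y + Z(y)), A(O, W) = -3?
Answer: -14000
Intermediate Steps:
Z(v) = 0 (Z(v) = 2*(v - v) = 2*0 = 0)
H(p, C) = -3
d(g, y) = -2 + √y (d(g, y) = -2 + √(y + 0) = -2 + √y)
l(w) = 5/3 (l(w) = (8 - 3)/3 = (⅓)*5 = 5/3)
(175*l(d(-1, 4)))*(-48) = (175*(5/3))*(-48) = (875/3)*(-48) = -14000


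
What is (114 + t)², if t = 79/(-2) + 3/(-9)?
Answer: 198025/36 ≈ 5500.7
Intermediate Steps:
t = -239/6 (t = 79*(-½) + 3*(-⅑) = -79/2 - ⅓ = -239/6 ≈ -39.833)
(114 + t)² = (114 - 239/6)² = (445/6)² = 198025/36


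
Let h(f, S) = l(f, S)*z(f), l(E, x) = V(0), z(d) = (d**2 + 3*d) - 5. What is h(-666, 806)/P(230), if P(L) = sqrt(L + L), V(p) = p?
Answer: 0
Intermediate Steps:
z(d) = -5 + d**2 + 3*d
l(E, x) = 0
P(L) = sqrt(2)*sqrt(L) (P(L) = sqrt(2*L) = sqrt(2)*sqrt(L))
h(f, S) = 0 (h(f, S) = 0*(-5 + f**2 + 3*f) = 0)
h(-666, 806)/P(230) = 0/((sqrt(2)*sqrt(230))) = 0/((2*sqrt(115))) = 0*(sqrt(115)/230) = 0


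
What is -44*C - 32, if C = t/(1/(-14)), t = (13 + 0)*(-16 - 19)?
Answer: -280312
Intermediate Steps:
t = -455 (t = 13*(-35) = -455)
C = 6370 (C = -455/(1/(-14)) = -455/(-1/14) = -455*(-14) = 6370)
-44*C - 32 = -44*6370 - 32 = -280280 - 32 = -280312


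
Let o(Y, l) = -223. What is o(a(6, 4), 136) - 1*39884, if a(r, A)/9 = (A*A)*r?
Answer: -40107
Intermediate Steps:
a(r, A) = 9*r*A**2 (a(r, A) = 9*((A*A)*r) = 9*(A**2*r) = 9*(r*A**2) = 9*r*A**2)
o(a(6, 4), 136) - 1*39884 = -223 - 1*39884 = -223 - 39884 = -40107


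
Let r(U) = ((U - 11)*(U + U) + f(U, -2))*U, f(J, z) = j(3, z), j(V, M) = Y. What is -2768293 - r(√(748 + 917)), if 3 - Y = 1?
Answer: -2731663 - 9996*√185 ≈ -2.8676e+6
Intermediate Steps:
Y = 2 (Y = 3 - 1*1 = 3 - 1 = 2)
j(V, M) = 2
f(J, z) = 2
r(U) = U*(2 + 2*U*(-11 + U)) (r(U) = ((U - 11)*(U + U) + 2)*U = ((-11 + U)*(2*U) + 2)*U = (2*U*(-11 + U) + 2)*U = (2 + 2*U*(-11 + U))*U = U*(2 + 2*U*(-11 + U)))
-2768293 - r(√(748 + 917)) = -2768293 - 2*√(748 + 917)*(1 + (√(748 + 917))² - 11*√(748 + 917)) = -2768293 - 2*√1665*(1 + (√1665)² - 33*√185) = -2768293 - 2*3*√185*(1 + (3*√185)² - 33*√185) = -2768293 - 2*3*√185*(1 + 1665 - 33*√185) = -2768293 - 2*3*√185*(1666 - 33*√185) = -2768293 - 6*√185*(1666 - 33*√185)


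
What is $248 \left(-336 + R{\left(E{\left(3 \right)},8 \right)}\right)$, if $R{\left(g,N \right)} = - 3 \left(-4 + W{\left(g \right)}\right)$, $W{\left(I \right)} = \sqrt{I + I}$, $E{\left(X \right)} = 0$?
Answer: $-80352$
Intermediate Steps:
$W{\left(I \right)} = \sqrt{2} \sqrt{I}$ ($W{\left(I \right)} = \sqrt{2 I} = \sqrt{2} \sqrt{I}$)
$R{\left(g,N \right)} = 12 - 3 \sqrt{2} \sqrt{g}$ ($R{\left(g,N \right)} = - 3 \left(-4 + \sqrt{2} \sqrt{g}\right) = 12 - 3 \sqrt{2} \sqrt{g}$)
$248 \left(-336 + R{\left(E{\left(3 \right)},8 \right)}\right) = 248 \left(-336 + \left(12 - 3 \sqrt{2} \sqrt{0}\right)\right) = 248 \left(-336 + \left(12 - 3 \sqrt{2} \cdot 0\right)\right) = 248 \left(-336 + \left(12 + 0\right)\right) = 248 \left(-336 + 12\right) = 248 \left(-324\right) = -80352$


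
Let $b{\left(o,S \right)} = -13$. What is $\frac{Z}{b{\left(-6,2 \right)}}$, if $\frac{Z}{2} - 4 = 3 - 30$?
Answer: $\frac{46}{13} \approx 3.5385$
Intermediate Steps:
$Z = -46$ ($Z = 8 + 2 \left(3 - 30\right) = 8 + 2 \left(-27\right) = 8 - 54 = -46$)
$\frac{Z}{b{\left(-6,2 \right)}} = - \frac{46}{-13} = \left(-46\right) \left(- \frac{1}{13}\right) = \frac{46}{13}$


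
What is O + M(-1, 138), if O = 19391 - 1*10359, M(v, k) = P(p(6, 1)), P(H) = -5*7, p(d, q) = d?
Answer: 8997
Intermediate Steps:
P(H) = -35
M(v, k) = -35
O = 9032 (O = 19391 - 10359 = 9032)
O + M(-1, 138) = 9032 - 35 = 8997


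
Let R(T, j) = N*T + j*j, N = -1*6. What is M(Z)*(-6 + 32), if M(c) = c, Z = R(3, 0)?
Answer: -468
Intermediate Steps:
N = -6
R(T, j) = j² - 6*T (R(T, j) = -6*T + j*j = -6*T + j² = j² - 6*T)
Z = -18 (Z = 0² - 6*3 = 0 - 18 = -18)
M(Z)*(-6 + 32) = -18*(-6 + 32) = -18*26 = -468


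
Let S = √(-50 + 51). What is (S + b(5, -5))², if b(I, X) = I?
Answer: 36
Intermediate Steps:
S = 1 (S = √1 = 1)
(S + b(5, -5))² = (1 + 5)² = 6² = 36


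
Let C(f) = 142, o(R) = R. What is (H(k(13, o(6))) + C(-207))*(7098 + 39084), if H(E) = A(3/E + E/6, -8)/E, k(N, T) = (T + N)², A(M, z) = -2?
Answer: 2367289320/361 ≈ 6.5576e+6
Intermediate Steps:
k(N, T) = (N + T)²
H(E) = -2/E
(H(k(13, o(6))) + C(-207))*(7098 + 39084) = (-2/(13 + 6)² + 142)*(7098 + 39084) = (-2/(19²) + 142)*46182 = (-2/361 + 142)*46182 = (51260/361)*46182 = 2367289320/361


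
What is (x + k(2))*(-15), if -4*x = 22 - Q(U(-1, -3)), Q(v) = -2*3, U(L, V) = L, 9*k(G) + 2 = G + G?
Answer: 305/3 ≈ 101.67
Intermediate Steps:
k(G) = -2/9 + 2*G/9 (k(G) = -2/9 + (G + G)/9 = -2/9 + (2*G)/9 = -2/9 + 2*G/9)
Q(v) = -6
x = -7 (x = -(22 - 1*(-6))/4 = -(22 + 6)/4 = -¼*28 = -7)
(x + k(2))*(-15) = (-7 + (-2/9 + (2/9)*2))*(-15) = (-7 + (-2/9 + 4/9))*(-15) = (-7 + 2/9)*(-15) = -61/9*(-15) = 305/3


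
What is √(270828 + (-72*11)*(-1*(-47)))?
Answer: 18*√721 ≈ 483.33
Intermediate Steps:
√(270828 + (-72*11)*(-1*(-47))) = √(270828 - 792*47) = √(270828 - 37224) = √233604 = 18*√721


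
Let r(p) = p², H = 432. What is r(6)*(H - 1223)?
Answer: -28476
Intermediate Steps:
r(6)*(H - 1223) = 6²*(432 - 1223) = 36*(-791) = -28476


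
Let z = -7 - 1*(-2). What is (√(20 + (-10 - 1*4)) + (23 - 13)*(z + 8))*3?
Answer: 90 + 3*√6 ≈ 97.349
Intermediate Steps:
z = -5 (z = -7 + 2 = -5)
(√(20 + (-10 - 1*4)) + (23 - 13)*(z + 8))*3 = (√(20 + (-10 - 1*4)) + (23 - 13)*(-5 + 8))*3 = (√(20 + (-10 - 4)) + 10*3)*3 = (√(20 - 14) + 30)*3 = (√6 + 30)*3 = (30 + √6)*3 = 90 + 3*√6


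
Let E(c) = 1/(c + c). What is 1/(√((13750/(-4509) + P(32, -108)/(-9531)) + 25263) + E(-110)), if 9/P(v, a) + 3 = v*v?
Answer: 357522487740/1986820077161288983 + 145200*√7412272072580071185834/1986820077161288983 ≈ 0.0062921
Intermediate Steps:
P(v, a) = 9/(-3 + v²) (P(v, a) = 9/(-3 + v*v) = 9/(-3 + v²))
E(c) = 1/(2*c)
1/(√((13750/(-4509) + P(32, -108)/(-9531)) + 25263) + E(-110)) = 1/(√((13750/(-4509) + (9/(-3 + 32²))/(-9531)) + 25263) + (½)/(-110)) = 1/(√((13750*(-1/4509) + (9/(-3 + 1024))*(-1/9531)) + 25263) + (½)*(-1/110)) = 1/(√((-13750/4509 + (9/1021)*(-1/9531)) + 25263) - 1/220) = 1/(√((-13750/4509 - 1/1081239) + 25263) - 1/220) = 1/(√(-4955680253/1625102217 + 25263) - 1/220) = 1/(√(41050001627818/1625102217) - 1/220) = 1/(√7412272072580071185834/541700739 - 1/220) = 1/(-1/220 + √7412272072580071185834/541700739)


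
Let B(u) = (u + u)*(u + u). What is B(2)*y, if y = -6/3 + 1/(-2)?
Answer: -40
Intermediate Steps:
B(u) = 4*u**2 (B(u) = (2*u)*(2*u) = 4*u**2)
y = -5/2 (y = -6*1/3 + 1*(-1/2) = -2 - 1/2 = -5/2 ≈ -2.5000)
B(2)*y = (4*2**2)*(-5/2) = (4*4)*(-5/2) = 16*(-5/2) = -40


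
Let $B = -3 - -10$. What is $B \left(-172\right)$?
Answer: $-1204$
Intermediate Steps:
$B = 7$ ($B = -3 + 10 = 7$)
$B \left(-172\right) = 7 \left(-172\right) = -1204$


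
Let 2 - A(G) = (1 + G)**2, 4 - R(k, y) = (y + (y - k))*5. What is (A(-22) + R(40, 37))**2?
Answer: 366025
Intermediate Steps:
R(k, y) = 4 - 10*y + 5*k (R(k, y) = 4 - (y + (y - k))*5 = 4 - (-k + 2*y)*5 = 4 - (-5*k + 10*y) = 4 + (-10*y + 5*k) = 4 - 10*y + 5*k)
A(G) = 2 - (1 + G)**2
(A(-22) + R(40, 37))**2 = ((2 - (1 - 22)**2) + (4 - 10*37 + 5*40))**2 = ((2 - 1*(-21)**2) + (4 - 370 + 200))**2 = ((2 - 1*441) - 166)**2 = ((2 - 441) - 166)**2 = (-439 - 166)**2 = (-605)**2 = 366025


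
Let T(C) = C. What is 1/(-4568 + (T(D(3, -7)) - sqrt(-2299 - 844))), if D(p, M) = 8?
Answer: I/(sqrt(3143) - 4560*I) ≈ -0.00021926 + 2.6957e-6*I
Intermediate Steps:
1/(-4568 + (T(D(3, -7)) - sqrt(-2299 - 844))) = 1/(-4568 + (8 - sqrt(-2299 - 844))) = 1/(-4568 + (8 - sqrt(-3143))) = 1/(-4568 + (8 - I*sqrt(3143))) = 1/(-4560 - I*sqrt(3143))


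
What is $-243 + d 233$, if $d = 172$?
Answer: $39833$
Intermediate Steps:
$-243 + d 233 = -243 + 172 \cdot 233 = -243 + 40076 = 39833$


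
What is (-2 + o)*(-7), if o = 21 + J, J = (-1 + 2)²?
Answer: -140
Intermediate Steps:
J = 1 (J = 1² = 1)
o = 22 (o = 21 + 1 = 22)
(-2 + o)*(-7) = (-2 + 22)*(-7) = 20*(-7) = -140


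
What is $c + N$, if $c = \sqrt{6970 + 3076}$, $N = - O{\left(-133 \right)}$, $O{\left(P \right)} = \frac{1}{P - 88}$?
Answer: $\frac{1}{221} + \sqrt{10046} \approx 100.23$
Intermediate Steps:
$O{\left(P \right)} = \frac{1}{-88 + P}$
$N = \frac{1}{221}$ ($N = - \frac{1}{-88 - 133} = - \frac{1}{-221} = \left(-1\right) \left(- \frac{1}{221}\right) = \frac{1}{221} \approx 0.0045249$)
$c = \sqrt{10046} \approx 100.23$
$c + N = \sqrt{10046} + \frac{1}{221} = \frac{1}{221} + \sqrt{10046}$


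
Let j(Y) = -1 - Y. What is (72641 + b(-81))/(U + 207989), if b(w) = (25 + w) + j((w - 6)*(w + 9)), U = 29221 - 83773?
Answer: 66320/153437 ≈ 0.43223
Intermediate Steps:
U = -54552
b(w) = 24 + w - (-6 + w)*(9 + w) (b(w) = (25 + w) + (-1 - (w - 6)*(w + 9)) = (25 + w) + (-1 - (-6 + w)*(9 + w)) = 24 + w - (-6 + w)*(9 + w))
(72641 + b(-81))/(U + 207989) = (72641 + (78 - 1*(-81)**2 - 2*(-81)))/(-54552 + 207989) = (72641 + (78 - 1*6561 + 162))/153437 = (72641 + (78 - 6561 + 162))*(1/153437) = (72641 - 6321)*(1/153437) = 66320*(1/153437) = 66320/153437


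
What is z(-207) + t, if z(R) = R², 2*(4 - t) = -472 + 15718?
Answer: 35230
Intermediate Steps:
t = -7619 (t = 4 - (-472 + 15718)/2 = 4 - ½*15246 = 4 - 7623 = -7619)
z(-207) + t = (-207)² - 7619 = 42849 - 7619 = 35230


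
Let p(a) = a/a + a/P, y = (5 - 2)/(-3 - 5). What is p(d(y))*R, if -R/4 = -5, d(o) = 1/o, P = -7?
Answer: 580/21 ≈ 27.619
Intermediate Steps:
y = -3/8 (y = 3/(-8) = 3*(-⅛) = -3/8 ≈ -0.37500)
p(a) = 1 - a/7 (p(a) = a/a + a/(-7) = 1 + a*(-⅐) = 1 - a/7)
R = 20 (R = -4*(-5) = 20)
p(d(y))*R = (1 - 1/(7*(-3/8)))*20 = (1 - ⅐*(-8/3))*20 = (1 + 8/21)*20 = (29/21)*20 = 580/21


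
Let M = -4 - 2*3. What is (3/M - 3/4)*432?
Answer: -2268/5 ≈ -453.60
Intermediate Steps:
M = -10 (M = -4 - 6 = -10)
(3/M - 3/4)*432 = (3/(-10) - 3/4)*432 = (3*(-⅒) - 3*¼)*432 = (-3/10 - ¾)*432 = -21/20*432 = -2268/5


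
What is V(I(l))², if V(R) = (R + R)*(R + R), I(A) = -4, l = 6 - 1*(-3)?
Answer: 4096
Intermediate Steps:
l = 9 (l = 6 + 3 = 9)
V(R) = 4*R² (V(R) = (2*R)*(2*R) = 4*R²)
V(I(l))² = (4*(-4)²)² = (4*16)² = 64² = 4096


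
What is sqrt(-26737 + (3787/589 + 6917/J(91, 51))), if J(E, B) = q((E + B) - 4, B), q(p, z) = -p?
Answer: I*sqrt(176933709933162)/81282 ≈ 163.65*I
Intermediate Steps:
J(E, B) = 4 - B - E (J(E, B) = -((E + B) - 4) = -((B + E) - 4) = -(-4 + B + E) = 4 - B - E)
sqrt(-26737 + (3787/589 + 6917/J(91, 51))) = sqrt(-26737 + (3787/589 + 6917/(4 - 1*51 - 1*91))) = sqrt(-26737 + (3787*(1/589) + 6917/(4 - 51 - 91))) = sqrt(-26737 + (3787/589 + 6917/(-138))) = sqrt(-26737 + (3787/589 + 6917*(-1/138))) = sqrt(-26737 + (3787/589 - 6917/138)) = sqrt(-26737 - 3551507/81282) = sqrt(-2176788341/81282) = I*sqrt(176933709933162)/81282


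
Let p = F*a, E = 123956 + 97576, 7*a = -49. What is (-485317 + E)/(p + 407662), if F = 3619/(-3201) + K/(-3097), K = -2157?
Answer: -237730164195/367398739856 ≈ -0.64706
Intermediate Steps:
a = -7 (a = (⅐)*(-49) = -7)
F = -391226/901227 (F = 3619/(-3201) - 2157/(-3097) = 3619*(-1/3201) - 2157*(-1/3097) = -329/291 + 2157/3097 = -391226/901227 ≈ -0.43410)
E = 221532
p = 2738582/901227 (p = -391226/901227*(-7) = 2738582/901227 ≈ 3.0387)
(-485317 + E)/(p + 407662) = (-485317 + 221532)/(2738582/901227 + 407662) = -263785/367398739856/901227 = -263785*901227/367398739856 = -237730164195/367398739856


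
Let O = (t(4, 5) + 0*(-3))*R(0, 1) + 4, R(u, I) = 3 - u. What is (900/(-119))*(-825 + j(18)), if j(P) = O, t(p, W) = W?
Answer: 725400/119 ≈ 6095.8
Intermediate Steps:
O = 19 (O = (5 + 0*(-3))*(3 - 1*0) + 4 = (5 + 0)*(3 + 0) + 4 = 5*3 + 4 = 15 + 4 = 19)
j(P) = 19
(900/(-119))*(-825 + j(18)) = (900/(-119))*(-825 + 19) = (900*(-1/119))*(-806) = -900/119*(-806) = 725400/119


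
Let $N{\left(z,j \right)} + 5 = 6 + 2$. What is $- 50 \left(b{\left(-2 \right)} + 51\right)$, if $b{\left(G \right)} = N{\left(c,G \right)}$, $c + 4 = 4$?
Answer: $-2700$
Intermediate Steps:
$c = 0$ ($c = -4 + 4 = 0$)
$N{\left(z,j \right)} = 3$ ($N{\left(z,j \right)} = -5 + \left(6 + 2\right) = -5 + 8 = 3$)
$b{\left(G \right)} = 3$
$- 50 \left(b{\left(-2 \right)} + 51\right) = - 50 \left(3 + 51\right) = \left(-50\right) 54 = -2700$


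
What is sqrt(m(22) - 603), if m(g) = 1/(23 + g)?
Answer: I*sqrt(135670)/15 ≈ 24.556*I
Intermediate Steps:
sqrt(m(22) - 603) = sqrt(1/(23 + 22) - 603) = sqrt(1/45 - 603) = sqrt(-27134/45) = I*sqrt(135670)/15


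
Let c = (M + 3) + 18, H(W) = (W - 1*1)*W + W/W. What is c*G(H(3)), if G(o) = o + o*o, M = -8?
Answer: 728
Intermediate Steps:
H(W) = 1 + W*(-1 + W) (H(W) = (W - 1)*W + 1 = (-1 + W)*W + 1 = W*(-1 + W) + 1 = 1 + W*(-1 + W))
G(o) = o + o²
c = 13 (c = (-8 + 3) + 18 = -5 + 18 = 13)
c*G(H(3)) = 13*((1 + 3² - 1*3)*(1 + (1 + 3² - 1*3))) = 13*((1 + 9 - 3)*(1 + (1 + 9 - 3))) = 13*(7*(1 + 7)) = 13*(7*8) = 13*56 = 728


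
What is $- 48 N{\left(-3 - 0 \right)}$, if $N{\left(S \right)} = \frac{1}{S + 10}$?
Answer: $- \frac{48}{7} \approx -6.8571$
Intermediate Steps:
$N{\left(S \right)} = \frac{1}{10 + S}$
$- 48 N{\left(-3 - 0 \right)} = - \frac{48}{10 - 3} = - \frac{48}{7}$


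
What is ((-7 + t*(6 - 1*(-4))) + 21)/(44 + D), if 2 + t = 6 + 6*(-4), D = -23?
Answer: -62/7 ≈ -8.8571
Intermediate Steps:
t = -20 (t = -2 + (6 + 6*(-4)) = -2 + (6 - 24) = -2 - 18 = -20)
((-7 + t*(6 - 1*(-4))) + 21)/(44 + D) = ((-7 - 20*(6 - 1*(-4))) + 21)/(44 - 23) = ((-7 - 20*(6 + 4)) + 21)/21 = ((-7 - 20*10) + 21)*(1/21) = ((-7 - 200) + 21)*(1/21) = (-207 + 21)*(1/21) = -186*1/21 = -62/7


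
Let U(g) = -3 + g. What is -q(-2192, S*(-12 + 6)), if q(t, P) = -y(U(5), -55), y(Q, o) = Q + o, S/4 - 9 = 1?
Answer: -53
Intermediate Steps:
S = 40 (S = 36 + 4*1 = 36 + 4 = 40)
q(t, P) = 53 (q(t, P) = -((-3 + 5) - 55) = -(2 - 55) = -1*(-53) = 53)
-q(-2192, S*(-12 + 6)) = -1*53 = -53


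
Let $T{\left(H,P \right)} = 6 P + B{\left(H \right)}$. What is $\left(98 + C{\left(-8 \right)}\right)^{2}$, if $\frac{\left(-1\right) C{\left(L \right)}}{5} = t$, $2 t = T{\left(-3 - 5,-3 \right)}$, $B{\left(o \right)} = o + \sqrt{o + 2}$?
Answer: $\frac{53063}{2} - 815 i \sqrt{6} \approx 26532.0 - 1996.3 i$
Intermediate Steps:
$B{\left(o \right)} = o + \sqrt{2 + o}$
$T{\left(H,P \right)} = H + \sqrt{2 + H} + 6 P$ ($T{\left(H,P \right)} = 6 P + \left(H + \sqrt{2 + H}\right) = H + \sqrt{2 + H} + 6 P$)
$t = -13 + \frac{i \sqrt{6}}{2}$ ($t = \frac{\left(-3 - 5\right) + \sqrt{2 - 8} + 6 \left(-3\right)}{2} = \frac{-8 + \sqrt{2 - 8} - 18}{2} = \frac{-8 + \sqrt{-6} - 18}{2} = \frac{-8 + i \sqrt{6} - 18}{2} = \frac{-26 + i \sqrt{6}}{2} = -13 + \frac{i \sqrt{6}}{2} \approx -13.0 + 1.2247 i$)
$C{\left(L \right)} = 65 - \frac{5 i \sqrt{6}}{2}$ ($C{\left(L \right)} = - 5 \left(-13 + \frac{i \sqrt{6}}{2}\right) = 65 - \frac{5 i \sqrt{6}}{2}$)
$\left(98 + C{\left(-8 \right)}\right)^{2} = \left(98 + \left(65 - \frac{5 i \sqrt{6}}{2}\right)\right)^{2} = \left(163 - \frac{5 i \sqrt{6}}{2}\right)^{2}$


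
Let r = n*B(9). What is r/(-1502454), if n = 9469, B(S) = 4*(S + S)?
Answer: -113628/250409 ≈ -0.45377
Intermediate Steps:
B(S) = 8*S (B(S) = 4*(2*S) = 8*S)
r = 681768 (r = 9469*(8*9) = 9469*72 = 681768)
r/(-1502454) = 681768/(-1502454) = 681768*(-1/1502454) = -113628/250409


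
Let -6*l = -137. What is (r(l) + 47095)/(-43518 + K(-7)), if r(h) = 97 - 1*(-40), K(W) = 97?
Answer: -47232/43421 ≈ -1.0878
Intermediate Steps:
l = 137/6 (l = -⅙*(-137) = 137/6 ≈ 22.833)
r(h) = 137 (r(h) = 97 + 40 = 137)
(r(l) + 47095)/(-43518 + K(-7)) = (137 + 47095)/(-43518 + 97) = 47232/(-43421) = 47232*(-1/43421) = -47232/43421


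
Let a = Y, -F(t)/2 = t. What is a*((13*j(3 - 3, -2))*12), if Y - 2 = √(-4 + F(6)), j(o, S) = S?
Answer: -624 - 1248*I ≈ -624.0 - 1248.0*I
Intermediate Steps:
F(t) = -2*t
Y = 2 + 4*I (Y = 2 + √(-4 - 2*6) = 2 + √(-4 - 12) = 2 + √(-16) = 2 + 4*I ≈ 2.0 + 4.0*I)
a = 2 + 4*I ≈ 2.0 + 4.0*I
a*((13*j(3 - 3, -2))*12) = (2 + 4*I)*((13*(-2))*12) = (2 + 4*I)*(-26*12) = (2 + 4*I)*(-312) = -624 - 1248*I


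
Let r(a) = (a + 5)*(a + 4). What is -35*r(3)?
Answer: -1960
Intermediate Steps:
r(a) = (4 + a)*(5 + a) (r(a) = (5 + a)*(4 + a) = (4 + a)*(5 + a))
-35*r(3) = -35*(20 + 3² + 9*3) = -35*(20 + 9 + 27) = -35*56 = -1960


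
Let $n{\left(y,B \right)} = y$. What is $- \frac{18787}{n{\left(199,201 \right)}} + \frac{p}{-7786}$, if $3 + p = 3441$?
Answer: $- \frac{73479872}{774707} \approx -94.849$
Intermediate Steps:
$p = 3438$ ($p = -3 + 3441 = 3438$)
$- \frac{18787}{n{\left(199,201 \right)}} + \frac{p}{-7786} = - \frac{18787}{199} + \frac{3438}{-7786} = \left(-18787\right) \frac{1}{199} + 3438 \left(- \frac{1}{7786}\right) = - \frac{18787}{199} - \frac{1719}{3893} = - \frac{73479872}{774707}$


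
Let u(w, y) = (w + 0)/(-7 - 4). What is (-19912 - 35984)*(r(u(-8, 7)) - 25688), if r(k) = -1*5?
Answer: 1436135928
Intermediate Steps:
u(w, y) = -w/11 (u(w, y) = w/(-11) = w*(-1/11) = -w/11)
r(k) = -5
(-19912 - 35984)*(r(u(-8, 7)) - 25688) = (-19912 - 35984)*(-5 - 25688) = -55896*(-25693) = 1436135928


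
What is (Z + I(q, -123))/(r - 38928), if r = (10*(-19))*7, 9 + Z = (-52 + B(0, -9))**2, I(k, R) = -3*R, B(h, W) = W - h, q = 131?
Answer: -4081/40258 ≈ -0.10137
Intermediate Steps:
Z = 3712 (Z = -9 + (-52 + (-9 - 1*0))**2 = -9 + (-52 + (-9 + 0))**2 = -9 + (-52 - 9)**2 = -9 + (-61)**2 = -9 + 3721 = 3712)
r = -1330 (r = -190*7 = -1330)
(Z + I(q, -123))/(r - 38928) = (3712 - 3*(-123))/(-1330 - 38928) = (3712 + 369)/(-40258) = 4081*(-1/40258) = -4081/40258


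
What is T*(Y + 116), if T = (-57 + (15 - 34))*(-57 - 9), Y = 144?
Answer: 1304160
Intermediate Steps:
T = 5016 (T = (-57 - 19)*(-66) = -76*(-66) = 5016)
T*(Y + 116) = 5016*(144 + 116) = 5016*260 = 1304160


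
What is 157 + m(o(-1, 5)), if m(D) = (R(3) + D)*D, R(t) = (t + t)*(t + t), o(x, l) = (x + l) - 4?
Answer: 157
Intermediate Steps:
o(x, l) = -4 + l + x (o(x, l) = (l + x) - 4 = -4 + l + x)
R(t) = 4*t² (R(t) = (2*t)*(2*t) = 4*t²)
m(D) = D*(36 + D) (m(D) = (4*3² + D)*D = (4*9 + D)*D = (36 + D)*D = D*(36 + D))
157 + m(o(-1, 5)) = 157 + (-4 + 5 - 1)*(36 + (-4 + 5 - 1)) = 157 + 0*(36 + 0) = 157 + 0*36 = 157 + 0 = 157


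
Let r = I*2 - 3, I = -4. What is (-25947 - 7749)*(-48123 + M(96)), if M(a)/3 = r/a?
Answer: 1621564191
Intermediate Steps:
r = -11 (r = -4*2 - 3 = -8 - 3 = -11)
M(a) = -33/a (M(a) = 3*(-11/a) = -33/a)
(-25947 - 7749)*(-48123 + M(96)) = (-25947 - 7749)*(-48123 - 33/96) = -33696*(-48123 - 33*1/96) = -33696*(-48123 - 11/32) = -33696*(-1539947/32) = 1621564191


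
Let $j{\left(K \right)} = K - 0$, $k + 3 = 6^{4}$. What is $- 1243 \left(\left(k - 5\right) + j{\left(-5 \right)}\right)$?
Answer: $-1594769$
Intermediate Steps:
$k = 1293$ ($k = -3 + 6^{4} = -3 + 1296 = 1293$)
$j{\left(K \right)} = K$ ($j{\left(K \right)} = K + 0 = K$)
$- 1243 \left(\left(k - 5\right) + j{\left(-5 \right)}\right) = - 1243 \left(\left(1293 - 5\right) - 5\right) = - 1243 \left(1288 - 5\right) = \left(-1243\right) 1283 = -1594769$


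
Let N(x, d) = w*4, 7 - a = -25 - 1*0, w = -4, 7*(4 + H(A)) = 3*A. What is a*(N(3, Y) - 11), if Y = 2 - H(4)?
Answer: -864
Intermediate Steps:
H(A) = -4 + 3*A/7 (H(A) = -4 + (3*A)/7 = -4 + 3*A/7)
Y = 30/7 (Y = 2 - (-4 + (3/7)*4) = 2 - (-4 + 12/7) = 2 - 1*(-16/7) = 2 + 16/7 = 30/7 ≈ 4.2857)
a = 32 (a = 7 - (-25 - 1*0) = 7 - (-25 + 0) = 7 - 1*(-25) = 7 + 25 = 32)
N(x, d) = -16 (N(x, d) = -4*4 = -16)
a*(N(3, Y) - 11) = 32*(-16 - 11) = 32*(-27) = -864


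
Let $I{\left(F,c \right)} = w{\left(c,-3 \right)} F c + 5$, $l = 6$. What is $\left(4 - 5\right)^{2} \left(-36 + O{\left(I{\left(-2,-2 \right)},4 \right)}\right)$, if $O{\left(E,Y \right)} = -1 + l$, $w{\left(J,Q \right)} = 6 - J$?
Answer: $-31$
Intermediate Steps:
$I{\left(F,c \right)} = 5 + F c \left(6 - c\right)$ ($I{\left(F,c \right)} = \left(6 - c\right) F c + 5 = F \left(6 - c\right) c + 5 = F c \left(6 - c\right) + 5 = 5 + F c \left(6 - c\right)$)
$O{\left(E,Y \right)} = 5$ ($O{\left(E,Y \right)} = -1 + 6 = 5$)
$\left(4 - 5\right)^{2} \left(-36 + O{\left(I{\left(-2,-2 \right)},4 \right)}\right) = \left(4 - 5\right)^{2} \left(-36 + 5\right) = \left(-1\right)^{2} \left(-31\right) = 1 \left(-31\right) = -31$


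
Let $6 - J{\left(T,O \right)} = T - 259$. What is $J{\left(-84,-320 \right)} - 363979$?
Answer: $-363630$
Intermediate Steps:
$J{\left(T,O \right)} = 265 - T$ ($J{\left(T,O \right)} = 6 - \left(T - 259\right) = 6 - \left(-259 + T\right) = 265 - T$)
$J{\left(-84,-320 \right)} - 363979 = \left(265 - -84\right) - 363979 = \left(265 + 84\right) - 363979 = 349 - 363979 = -363630$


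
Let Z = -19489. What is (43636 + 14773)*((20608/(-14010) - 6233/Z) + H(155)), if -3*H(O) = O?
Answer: -421170291233744/136520445 ≈ -3.0850e+6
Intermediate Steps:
H(O) = -O/3
(43636 + 14773)*((20608/(-14010) - 6233/Z) + H(155)) = (43636 + 14773)*((20608/(-14010) - 6233/(-19489)) - 1/3*155) = 58409*((20608*(-1/14010) - 6233*(-1/19489)) - 155/3) = 58409*((-10304/7005 + 6233/19489) - 155/3) = 58409*(-157152491/136520445 - 155/3) = 58409*(-7210708816/136520445) = -421170291233744/136520445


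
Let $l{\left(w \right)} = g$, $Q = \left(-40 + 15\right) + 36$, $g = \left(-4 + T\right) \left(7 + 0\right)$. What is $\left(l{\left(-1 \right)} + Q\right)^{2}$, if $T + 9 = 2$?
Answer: $4356$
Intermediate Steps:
$T = -7$ ($T = -9 + 2 = -7$)
$g = -77$ ($g = \left(-4 - 7\right) \left(7 + 0\right) = \left(-11\right) 7 = -77$)
$Q = 11$ ($Q = -25 + 36 = 11$)
$l{\left(w \right)} = -77$
$\left(l{\left(-1 \right)} + Q\right)^{2} = \left(-77 + 11\right)^{2} = \left(-66\right)^{2} = 4356$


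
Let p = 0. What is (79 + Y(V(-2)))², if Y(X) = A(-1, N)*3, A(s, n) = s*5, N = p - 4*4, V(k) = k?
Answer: 4096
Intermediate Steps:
N = -16 (N = 0 - 4*4 = 0 - 16 = -16)
A(s, n) = 5*s
Y(X) = -15 (Y(X) = (5*(-1))*3 = -5*3 = -15)
(79 + Y(V(-2)))² = (79 - 15)² = 64² = 4096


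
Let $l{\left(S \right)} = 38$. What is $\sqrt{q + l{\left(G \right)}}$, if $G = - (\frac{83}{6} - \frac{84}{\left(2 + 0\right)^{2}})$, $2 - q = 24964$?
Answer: $2 i \sqrt{6231} \approx 157.87 i$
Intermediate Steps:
$q = -24962$ ($q = 2 - 24964 = -24962$)
$G = \frac{43}{6}$ ($G = - (83 \cdot \frac{1}{6} - \frac{84}{2^{2}}) = - (\frac{83}{6} - \frac{84}{4}) = - (\frac{83}{6} - 21) = \left(-1\right) \left(- \frac{43}{6}\right) = \frac{43}{6} \approx 7.1667$)
$\sqrt{q + l{\left(G \right)}} = \sqrt{-24962 + 38} = \sqrt{-24924} = 2 i \sqrt{6231}$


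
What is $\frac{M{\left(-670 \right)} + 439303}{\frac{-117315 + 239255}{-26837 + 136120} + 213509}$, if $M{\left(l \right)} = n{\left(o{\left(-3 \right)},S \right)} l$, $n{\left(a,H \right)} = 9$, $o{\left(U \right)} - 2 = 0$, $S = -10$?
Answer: $\frac{47349373259}{23333025987} \approx 2.0293$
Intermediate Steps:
$o{\left(U \right)} = 2$ ($o{\left(U \right)} = 2 + 0 = 2$)
$M{\left(l \right)} = 9 l$
$\frac{M{\left(-670 \right)} + 439303}{\frac{-117315 + 239255}{-26837 + 136120} + 213509} = \frac{9 \left(-670\right) + 439303}{\frac{-117315 + 239255}{-26837 + 136120} + 213509} = \frac{-6030 + 439303}{\frac{121940}{109283} + 213509} = \frac{433273}{121940 \cdot \frac{1}{109283} + 213509} = \frac{433273}{\frac{121940}{109283} + 213509} = \frac{433273}{\frac{23333025987}{109283}} = 433273 \cdot \frac{109283}{23333025987} = \frac{47349373259}{23333025987}$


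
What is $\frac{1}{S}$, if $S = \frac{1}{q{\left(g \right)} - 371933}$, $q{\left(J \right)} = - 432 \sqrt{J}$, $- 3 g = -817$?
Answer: $-371933 - 144 \sqrt{2451} \approx -3.7906 \cdot 10^{5}$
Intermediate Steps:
$g = \frac{817}{3}$ ($g = \left(- \frac{1}{3}\right) \left(-817\right) = \frac{817}{3} \approx 272.33$)
$S = \frac{1}{-371933 - 144 \sqrt{2451}}$ ($S = \frac{1}{- 432 \sqrt{\frac{817}{3}} - 371933} = \frac{1}{- 432 \frac{\sqrt{2451}}{3} - 371933} = \frac{1}{- 144 \sqrt{2451} - 371933} = \frac{1}{-371933 - 144 \sqrt{2451}} \approx -2.6381 \cdot 10^{-6}$)
$\frac{1}{S} = \frac{1}{- \frac{371933}{138283332553} + \frac{144 \sqrt{2451}}{138283332553}}$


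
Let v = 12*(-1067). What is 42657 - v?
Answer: 55461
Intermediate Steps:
v = -12804
42657 - v = 42657 - 1*(-12804) = 42657 + 12804 = 55461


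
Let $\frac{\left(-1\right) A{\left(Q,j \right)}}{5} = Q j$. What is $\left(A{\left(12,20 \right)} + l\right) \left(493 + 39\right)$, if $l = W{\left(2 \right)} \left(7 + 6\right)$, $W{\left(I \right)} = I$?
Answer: $-624568$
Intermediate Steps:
$A{\left(Q,j \right)} = - 5 Q j$
$l = 26$ ($l = 2 \left(7 + 6\right) = 2 \cdot 13 = 26$)
$\left(A{\left(12,20 \right)} + l\right) \left(493 + 39\right) = \left(\left(-5\right) 12 \cdot 20 + 26\right) \left(493 + 39\right) = \left(-1200 + 26\right) 532 = \left(-1174\right) 532 = -624568$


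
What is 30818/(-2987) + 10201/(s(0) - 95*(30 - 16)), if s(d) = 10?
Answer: -71150147/3942840 ≈ -18.045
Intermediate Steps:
30818/(-2987) + 10201/(s(0) - 95*(30 - 16)) = 30818/(-2987) + 10201/(10 - 95*(30 - 16)) = 30818*(-1/2987) + 10201/(10 - 95*14) = -30818/2987 + 10201/(10 - 1330) = -30818/2987 + 10201/(-1320) = -30818/2987 + 10201*(-1/1320) = -30818/2987 - 10201/1320 = -71150147/3942840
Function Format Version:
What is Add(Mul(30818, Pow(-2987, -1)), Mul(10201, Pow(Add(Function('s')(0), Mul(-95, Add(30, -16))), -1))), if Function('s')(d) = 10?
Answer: Rational(-71150147, 3942840) ≈ -18.045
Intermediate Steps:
Add(Mul(30818, Pow(-2987, -1)), Mul(10201, Pow(Add(Function('s')(0), Mul(-95, Add(30, -16))), -1))) = Add(Mul(30818, Pow(-2987, -1)), Mul(10201, Pow(Add(10, Mul(-95, Add(30, -16))), -1))) = Add(Mul(30818, Rational(-1, 2987)), Mul(10201, Pow(Add(10, Mul(-95, 14)), -1))) = Add(Rational(-30818, 2987), Mul(10201, Pow(Add(10, -1330), -1))) = Add(Rational(-30818, 2987), Mul(10201, Pow(-1320, -1))) = Add(Rational(-30818, 2987), Mul(10201, Rational(-1, 1320))) = Add(Rational(-30818, 2987), Rational(-10201, 1320)) = Rational(-71150147, 3942840)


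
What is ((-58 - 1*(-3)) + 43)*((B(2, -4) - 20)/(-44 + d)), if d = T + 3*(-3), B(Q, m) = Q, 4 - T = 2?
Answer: -72/17 ≈ -4.2353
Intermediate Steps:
T = 2 (T = 4 - 1*2 = 4 - 2 = 2)
d = -7 (d = 2 + 3*(-3) = 2 - 9 = -7)
((-58 - 1*(-3)) + 43)*((B(2, -4) - 20)/(-44 + d)) = ((-58 - 1*(-3)) + 43)*((2 - 20)/(-44 - 7)) = ((-58 + 3) + 43)*(-18/(-51)) = (-55 + 43)*(-18*(-1/51)) = -12*6/17 = -72/17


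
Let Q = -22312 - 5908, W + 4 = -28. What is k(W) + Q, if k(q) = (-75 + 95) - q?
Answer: -28168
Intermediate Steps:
W = -32 (W = -4 - 28 = -32)
k(q) = 20 - q
Q = -28220
k(W) + Q = (20 - 1*(-32)) - 28220 = (20 + 32) - 28220 = 52 - 28220 = -28168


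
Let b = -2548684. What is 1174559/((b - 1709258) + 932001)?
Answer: -1174559/3325941 ≈ -0.35315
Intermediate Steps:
1174559/((b - 1709258) + 932001) = 1174559/((-2548684 - 1709258) + 932001) = 1174559/(-4257942 + 932001) = 1174559/(-3325941) = 1174559*(-1/3325941) = -1174559/3325941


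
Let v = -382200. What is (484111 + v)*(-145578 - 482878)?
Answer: -64046579416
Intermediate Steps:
(484111 + v)*(-145578 - 482878) = (484111 - 382200)*(-145578 - 482878) = 101911*(-628456) = -64046579416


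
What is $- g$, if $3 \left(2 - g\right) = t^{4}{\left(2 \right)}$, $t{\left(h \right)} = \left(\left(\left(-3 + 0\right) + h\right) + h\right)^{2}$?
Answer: $- \frac{5}{3} \approx -1.6667$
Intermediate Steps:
$t{\left(h \right)} = \left(-3 + 2 h\right)^{2}$ ($t{\left(h \right)} = \left(\left(-3 + h\right) + h\right)^{2} = \left(-3 + 2 h\right)^{2}$)
$g = \frac{5}{3}$ ($g = 2 - \frac{\left(\left(-3 + 2 \cdot 2\right)^{2}\right)^{4}}{3} = 2 - \frac{\left(\left(-3 + 4\right)^{2}\right)^{4}}{3} = 2 - \frac{\left(1^{2}\right)^{4}}{3} = 2 - \frac{1^{4}}{3} = 2 - \frac{1}{3} = \frac{5}{3} \approx 1.6667$)
$- g = \left(-1\right) \frac{5}{3} = - \frac{5}{3}$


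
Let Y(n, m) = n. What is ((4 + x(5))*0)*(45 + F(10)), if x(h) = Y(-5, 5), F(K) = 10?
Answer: 0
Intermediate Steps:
x(h) = -5
((4 + x(5))*0)*(45 + F(10)) = ((4 - 5)*0)*(45 + 10) = -1*0*55 = 0*55 = 0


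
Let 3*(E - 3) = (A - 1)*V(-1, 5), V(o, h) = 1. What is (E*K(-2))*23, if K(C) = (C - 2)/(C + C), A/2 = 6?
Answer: 460/3 ≈ 153.33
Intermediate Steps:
A = 12 (A = 2*6 = 12)
E = 20/3 (E = 3 + ((12 - 1)*1)/3 = 3 + (11*1)/3 = 3 + (⅓)*11 = 3 + 11/3 = 20/3 ≈ 6.6667)
K(C) = (-2 + C)/(2*C) (K(C) = (-2 + C)/((2*C)) = (-2 + C)*(1/(2*C)) = (-2 + C)/(2*C))
(E*K(-2))*23 = (20*((½)*(-2 - 2)/(-2))/3)*23 = (20*((½)*(-½)*(-4))/3)*23 = ((20/3)*1)*23 = (20/3)*23 = 460/3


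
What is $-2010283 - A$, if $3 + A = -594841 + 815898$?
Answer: $-2231337$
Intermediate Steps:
$A = 221054$ ($A = -3 + \left(-594841 + 815898\right) = -3 + 221057 = 221054$)
$-2010283 - A = -2010283 - 221054 = -2231337$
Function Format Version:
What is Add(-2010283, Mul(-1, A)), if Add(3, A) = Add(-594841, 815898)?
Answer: -2231337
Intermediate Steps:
A = 221054 (A = Add(-3, Add(-594841, 815898)) = Add(-3, 221057) = 221054)
Add(-2010283, Mul(-1, A)) = Add(-2010283, Mul(-1, 221054)) = Add(-2010283, -221054) = -2231337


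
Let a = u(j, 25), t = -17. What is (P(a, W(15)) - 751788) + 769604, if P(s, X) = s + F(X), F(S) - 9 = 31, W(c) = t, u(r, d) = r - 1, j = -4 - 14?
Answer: 17837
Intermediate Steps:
j = -18
u(r, d) = -1 + r
W(c) = -17
F(S) = 40 (F(S) = 9 + 31 = 40)
a = -19 (a = -1 - 18 = -19)
P(s, X) = 40 + s (P(s, X) = s + 40 = 40 + s)
(P(a, W(15)) - 751788) + 769604 = ((40 - 19) - 751788) + 769604 = (21 - 751788) + 769604 = -751767 + 769604 = 17837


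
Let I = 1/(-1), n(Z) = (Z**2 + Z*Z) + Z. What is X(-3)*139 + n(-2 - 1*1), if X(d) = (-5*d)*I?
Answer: -2070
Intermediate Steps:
n(Z) = Z + 2*Z**2 (n(Z) = (Z**2 + Z**2) + Z = 2*Z**2 + Z = Z + 2*Z**2)
I = -1
X(d) = 5*d (X(d) = -5*d*(-1) = 5*d)
X(-3)*139 + n(-2 - 1*1) = (5*(-3))*139 + (-2 - 1*1)*(1 + 2*(-2 - 1*1)) = -15*139 + (-2 - 1)*(1 + 2*(-2 - 1)) = -2085 - 3*(1 + 2*(-3)) = -2085 - 3*(1 - 6) = -2085 - 3*(-5) = -2085 + 15 = -2070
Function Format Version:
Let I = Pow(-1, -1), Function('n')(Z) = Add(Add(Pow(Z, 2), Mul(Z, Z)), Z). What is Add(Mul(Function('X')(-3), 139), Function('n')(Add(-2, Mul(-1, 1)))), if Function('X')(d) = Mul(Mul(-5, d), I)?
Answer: -2070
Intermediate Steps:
Function('n')(Z) = Add(Z, Mul(2, Pow(Z, 2))) (Function('n')(Z) = Add(Add(Pow(Z, 2), Pow(Z, 2)), Z) = Add(Mul(2, Pow(Z, 2)), Z) = Add(Z, Mul(2, Pow(Z, 2))))
I = -1
Function('X')(d) = Mul(5, d) (Function('X')(d) = Mul(Mul(-5, d), -1) = Mul(5, d))
Add(Mul(Function('X')(-3), 139), Function('n')(Add(-2, Mul(-1, 1)))) = Add(Mul(Mul(5, -3), 139), Mul(Add(-2, Mul(-1, 1)), Add(1, Mul(2, Add(-2, Mul(-1, 1)))))) = Add(Mul(-15, 139), Mul(Add(-2, -1), Add(1, Mul(2, Add(-2, -1))))) = Add(-2085, Mul(-3, Add(1, Mul(2, -3)))) = Add(-2085, Mul(-3, Add(1, -6))) = Add(-2085, Mul(-3, -5)) = Add(-2085, 15) = -2070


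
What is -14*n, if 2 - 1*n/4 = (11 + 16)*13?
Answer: 19544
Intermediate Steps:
n = -1396 (n = 8 - 4*(11 + 16)*13 = 8 - 108*13 = 8 - 4*351 = 8 - 1404 = -1396)
-14*n = -14*(-1396) = 19544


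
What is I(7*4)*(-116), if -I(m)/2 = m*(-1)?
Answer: -6496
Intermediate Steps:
I(m) = 2*m (I(m) = -2*m*(-1) = -(-2)*m = 2*m)
I(7*4)*(-116) = (2*(7*4))*(-116) = (2*28)*(-116) = 56*(-116) = -6496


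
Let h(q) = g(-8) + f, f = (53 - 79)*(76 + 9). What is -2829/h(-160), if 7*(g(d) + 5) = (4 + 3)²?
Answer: 41/32 ≈ 1.2813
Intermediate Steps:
f = -2210 (f = -26*85 = -2210)
g(d) = 2 (g(d) = -5 + (4 + 3)²/7 = -5 + (⅐)*7² = -5 + (⅐)*49 = -5 + 7 = 2)
h(q) = -2208 (h(q) = 2 - 2210 = -2208)
-2829/h(-160) = -2829/(-2208) = -2829*(-1/2208) = 41/32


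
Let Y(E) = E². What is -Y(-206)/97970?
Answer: -21218/48985 ≈ -0.43315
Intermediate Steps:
-Y(-206)/97970 = -(-206)²/97970 = -42436/97970 = -1*21218/48985 = -21218/48985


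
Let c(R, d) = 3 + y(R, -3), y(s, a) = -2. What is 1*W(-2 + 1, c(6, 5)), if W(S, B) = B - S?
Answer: 2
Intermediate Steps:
c(R, d) = 1 (c(R, d) = 3 - 2 = 1)
1*W(-2 + 1, c(6, 5)) = 1*(1 - (-2 + 1)) = 1*(1 - 1*(-1)) = 1*(1 + 1) = 1*2 = 2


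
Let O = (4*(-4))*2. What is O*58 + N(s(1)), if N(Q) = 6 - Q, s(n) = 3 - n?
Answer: -1852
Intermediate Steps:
O = -32 (O = -16*2 = -32)
O*58 + N(s(1)) = -32*58 + (6 - (3 - 1*1)) = -1856 + (6 - (3 - 1)) = -1856 + (6 - 1*2) = -1856 + (6 - 2) = -1856 + 4 = -1852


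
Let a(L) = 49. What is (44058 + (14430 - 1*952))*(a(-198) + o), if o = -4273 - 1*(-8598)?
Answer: 251662464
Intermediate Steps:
o = 4325 (o = -4273 + 8598 = 4325)
(44058 + (14430 - 1*952))*(a(-198) + o) = (44058 + (14430 - 1*952))*(49 + 4325) = (44058 + (14430 - 952))*4374 = (44058 + 13478)*4374 = 57536*4374 = 251662464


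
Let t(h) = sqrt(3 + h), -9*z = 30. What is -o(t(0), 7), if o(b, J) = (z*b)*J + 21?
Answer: -21 + 70*sqrt(3)/3 ≈ 19.415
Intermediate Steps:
z = -10/3 (z = -1/9*30 = -10/3 ≈ -3.3333)
o(b, J) = 21 - 10*J*b/3 (o(b, J) = (-10*b/3)*J + 21 = -10*J*b/3 + 21 = 21 - 10*J*b/3)
-o(t(0), 7) = -(21 - 10/3*7*sqrt(3 + 0)) = -(21 - 10/3*7*sqrt(3)) = -(21 - 70*sqrt(3)/3) = -21 + 70*sqrt(3)/3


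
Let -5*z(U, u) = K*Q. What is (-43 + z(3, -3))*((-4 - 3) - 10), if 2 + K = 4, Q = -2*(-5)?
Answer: 799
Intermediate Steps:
Q = 10
K = 2 (K = -2 + 4 = 2)
z(U, u) = -4 (z(U, u) = -2*10/5 = -⅕*20 = -4)
(-43 + z(3, -3))*((-4 - 3) - 10) = (-43 - 4)*((-4 - 3) - 10) = -47*(-7 - 10) = -47*(-17) = 799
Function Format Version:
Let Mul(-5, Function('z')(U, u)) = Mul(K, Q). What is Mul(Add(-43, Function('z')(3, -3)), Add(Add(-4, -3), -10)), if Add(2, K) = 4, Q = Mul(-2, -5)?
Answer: 799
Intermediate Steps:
Q = 10
K = 2 (K = Add(-2, 4) = 2)
Function('z')(U, u) = -4 (Function('z')(U, u) = Mul(Rational(-1, 5), Mul(2, 10)) = Mul(Rational(-1, 5), 20) = -4)
Mul(Add(-43, Function('z')(3, -3)), Add(Add(-4, -3), -10)) = Mul(Add(-43, -4), Add(Add(-4, -3), -10)) = Mul(-47, Add(-7, -10)) = Mul(-47, -17) = 799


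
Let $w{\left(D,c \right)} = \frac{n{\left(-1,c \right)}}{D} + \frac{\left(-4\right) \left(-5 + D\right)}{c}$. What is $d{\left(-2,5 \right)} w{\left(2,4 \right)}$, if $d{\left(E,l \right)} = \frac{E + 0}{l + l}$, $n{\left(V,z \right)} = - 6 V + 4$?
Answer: $- \frac{8}{5} \approx -1.6$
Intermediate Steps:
$n{\left(V,z \right)} = 4 - 6 V$
$d{\left(E,l \right)} = \frac{E}{2 l}$
$w{\left(D,c \right)} = \frac{10}{D} + \frac{20 - 4 D}{c}$ ($w{\left(D,c \right)} = \frac{4 - -6}{D} + \frac{\left(-4\right) \left(-5 + D\right)}{c} = \frac{4 + 6}{D} + \frac{20 - 4 D}{c} = \frac{10}{D} + \frac{20 - 4 D}{c}$)
$d{\left(-2,5 \right)} w{\left(2,4 \right)} = \frac{1}{2} \left(-2\right) \frac{1}{5} \left(\frac{10}{2} + \frac{20}{4} - \frac{8}{4}\right) = \frac{1}{2} \left(-2\right) \frac{1}{5} \left(10 \cdot \frac{1}{2} + 20 \cdot \frac{1}{4} - 8 \cdot \frac{1}{4}\right) = - \frac{5 + 5 - 2}{5} = \left(- \frac{1}{5}\right) 8 = - \frac{8}{5}$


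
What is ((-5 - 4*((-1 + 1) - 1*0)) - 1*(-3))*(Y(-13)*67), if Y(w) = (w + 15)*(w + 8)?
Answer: 1340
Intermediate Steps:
Y(w) = (8 + w)*(15 + w) (Y(w) = (15 + w)*(8 + w) = (8 + w)*(15 + w))
((-5 - 4*((-1 + 1) - 1*0)) - 1*(-3))*(Y(-13)*67) = ((-5 - 4*((-1 + 1) - 1*0)) - 1*(-3))*((120 + (-13)² + 23*(-13))*67) = ((-5 - 4*(0 + 0)) + 3)*((120 + 169 - 299)*67) = ((-5 - 4*0) + 3)*(-10*67) = ((-5 + 0) + 3)*(-670) = (-5 + 3)*(-670) = -2*(-670) = 1340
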